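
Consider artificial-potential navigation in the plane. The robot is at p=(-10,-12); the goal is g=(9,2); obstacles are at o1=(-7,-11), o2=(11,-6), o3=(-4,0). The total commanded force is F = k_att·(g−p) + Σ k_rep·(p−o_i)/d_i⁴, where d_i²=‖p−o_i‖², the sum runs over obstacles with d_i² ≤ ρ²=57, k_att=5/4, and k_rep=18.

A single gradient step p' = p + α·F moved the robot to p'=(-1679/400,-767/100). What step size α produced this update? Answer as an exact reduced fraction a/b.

α = 1/4

F_att = 5/4·(g−p) = 5/4·(19,14) = (23.7500,17.5000)
o1: d²=10 ≤ ρ²=57; F_rep = 18·(-3,-1)/10² = (-0.5400,-0.1800)
o2: d²=477 > ρ²=57 → inactive
o3: d²=180 > ρ²=57 → inactive
F = F_att + ΣF_rep = (23.2100,17.3200)
Δp = p'−p = (5.8025,4.3300); α = Δx/Fx = (2321/400) / (2321/100) = 1/4
check: Δy/Fy = (433/100) / (433/25) = 1/4 ✓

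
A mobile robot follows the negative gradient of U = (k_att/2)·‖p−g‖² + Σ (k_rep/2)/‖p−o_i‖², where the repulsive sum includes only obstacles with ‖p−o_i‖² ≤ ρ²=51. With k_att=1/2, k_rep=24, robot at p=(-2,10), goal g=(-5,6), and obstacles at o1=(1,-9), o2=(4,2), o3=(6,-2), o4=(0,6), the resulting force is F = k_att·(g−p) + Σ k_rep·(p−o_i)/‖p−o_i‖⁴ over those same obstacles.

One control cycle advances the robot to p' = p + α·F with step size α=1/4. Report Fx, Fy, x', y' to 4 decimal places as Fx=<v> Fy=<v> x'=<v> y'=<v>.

Fx=-1.6200 Fy=-1.7600 x'=-2.4050 y'=9.5600

F_att = 1/2·(g−p) = 1/2·(-3,-4) = (-1.5000,-2.0000)
o1: d²=370 > ρ²=51 → inactive
o2: d²=100 > ρ²=51 → inactive
o3: d²=208 > ρ²=51 → inactive
o4: d²=20 ≤ ρ²=51; F_rep = 24·(-2,4)/20² = (-0.1200,0.2400)
F = F_att + ΣF_rep = (-1.6200,-1.7600)
p' = p + 1/4·F = (-2.4050,9.5600)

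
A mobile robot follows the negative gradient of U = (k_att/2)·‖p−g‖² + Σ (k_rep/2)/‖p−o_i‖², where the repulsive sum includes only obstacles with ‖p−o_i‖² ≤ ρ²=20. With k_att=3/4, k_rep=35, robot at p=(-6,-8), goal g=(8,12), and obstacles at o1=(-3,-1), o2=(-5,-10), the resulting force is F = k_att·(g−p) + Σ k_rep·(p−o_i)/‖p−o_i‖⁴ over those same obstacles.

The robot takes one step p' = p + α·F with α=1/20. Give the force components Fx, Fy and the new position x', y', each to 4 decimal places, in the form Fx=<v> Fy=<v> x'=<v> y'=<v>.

F_att = 3/4·(g−p) = 3/4·(14,20) = (10.5000,15.0000)
o1: d²=58 > ρ²=20 → inactive
o2: d²=5 ≤ ρ²=20; F_rep = 35·(-1,2)/5² = (-1.4000,2.8000)
F = F_att + ΣF_rep = (9.1000,17.8000)
p' = p + 1/20·F = (-5.5450,-7.1100)

Fx=9.1000 Fy=17.8000 x'=-5.5450 y'=-7.1100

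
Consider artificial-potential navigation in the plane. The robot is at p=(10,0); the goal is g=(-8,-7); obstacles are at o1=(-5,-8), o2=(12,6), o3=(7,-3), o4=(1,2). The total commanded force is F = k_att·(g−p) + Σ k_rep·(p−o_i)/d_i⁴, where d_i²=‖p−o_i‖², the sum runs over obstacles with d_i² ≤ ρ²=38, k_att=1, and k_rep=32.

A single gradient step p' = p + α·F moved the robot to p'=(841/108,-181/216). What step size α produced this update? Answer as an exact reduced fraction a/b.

α = 1/8

F_att = 1·(g−p) = 1·(-18,-7) = (-18.0000,-7.0000)
o1: d²=289 > ρ²=38 → inactive
o2: d²=40 > ρ²=38 → inactive
o3: d²=18 ≤ ρ²=38; F_rep = 32·(3,3)/18² = (0.2963,0.2963)
o4: d²=85 > ρ²=38 → inactive
F = F_att + ΣF_rep = (-17.7037,-6.7037)
Δp = p'−p = (-2.2130,-0.8380); α = Δx/Fx = (-239/108) / (-478/27) = 1/8
check: Δy/Fy = (-181/216) / (-181/27) = 1/8 ✓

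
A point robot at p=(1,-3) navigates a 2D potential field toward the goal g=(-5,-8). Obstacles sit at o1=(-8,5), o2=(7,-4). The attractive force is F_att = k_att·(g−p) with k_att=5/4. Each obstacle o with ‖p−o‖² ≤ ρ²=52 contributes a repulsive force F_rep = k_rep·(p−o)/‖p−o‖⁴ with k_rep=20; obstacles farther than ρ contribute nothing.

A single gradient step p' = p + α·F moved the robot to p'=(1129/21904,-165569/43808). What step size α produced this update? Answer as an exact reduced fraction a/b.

F_att = 5/4·(g−p) = 5/4·(-6,-5) = (-7.5000,-6.2500)
o1: d²=145 > ρ²=52 → inactive
o2: d²=37 ≤ ρ²=52; F_rep = 20·(-6,1)/37² = (-0.0877,0.0146)
F = F_att + ΣF_rep = (-7.5877,-6.2354)
Δp = p'−p = (-0.9485,-0.7794); α = Δx/Fx = (-20775/21904) / (-20775/2738) = 1/8
check: Δy/Fy = (-34145/43808) / (-34145/5476) = 1/8 ✓

α = 1/8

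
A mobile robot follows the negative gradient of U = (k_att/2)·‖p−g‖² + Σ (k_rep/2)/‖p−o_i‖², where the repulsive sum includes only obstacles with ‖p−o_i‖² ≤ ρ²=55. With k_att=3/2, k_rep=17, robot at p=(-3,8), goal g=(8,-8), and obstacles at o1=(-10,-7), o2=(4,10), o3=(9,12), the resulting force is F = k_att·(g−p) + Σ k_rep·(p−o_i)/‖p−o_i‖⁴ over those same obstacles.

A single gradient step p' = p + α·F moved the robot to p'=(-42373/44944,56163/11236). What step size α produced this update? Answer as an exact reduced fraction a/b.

α = 1/8

F_att = 3/2·(g−p) = 3/2·(11,-16) = (16.5000,-24.0000)
o1: d²=274 > ρ²=55 → inactive
o2: d²=53 ≤ ρ²=55; F_rep = 17·(-7,-2)/53² = (-0.0424,-0.0121)
o3: d²=160 > ρ²=55 → inactive
F = F_att + ΣF_rep = (16.4576,-24.0121)
Δp = p'−p = (2.0572,-3.0015); α = Δx/Fx = (92459/44944) / (92459/5618) = 1/8
check: Δy/Fy = (-33725/11236) / (-67450/2809) = 1/8 ✓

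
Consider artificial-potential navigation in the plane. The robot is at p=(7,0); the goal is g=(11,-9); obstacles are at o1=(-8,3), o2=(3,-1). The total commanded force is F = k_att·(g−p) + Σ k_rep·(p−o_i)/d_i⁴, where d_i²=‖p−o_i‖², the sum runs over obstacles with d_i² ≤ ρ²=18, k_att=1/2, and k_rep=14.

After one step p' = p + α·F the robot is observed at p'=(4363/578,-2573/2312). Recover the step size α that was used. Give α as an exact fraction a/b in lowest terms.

α = 1/4

F_att = 1/2·(g−p) = 1/2·(4,-9) = (2.0000,-4.5000)
o1: d²=234 > ρ²=18 → inactive
o2: d²=17 ≤ ρ²=18; F_rep = 14·(4,1)/17² = (0.1938,0.0484)
F = F_att + ΣF_rep = (2.1938,-4.4516)
Δp = p'−p = (0.5484,-1.1129); α = Δx/Fx = (317/578) / (634/289) = 1/4
check: Δy/Fy = (-2573/2312) / (-2573/578) = 1/4 ✓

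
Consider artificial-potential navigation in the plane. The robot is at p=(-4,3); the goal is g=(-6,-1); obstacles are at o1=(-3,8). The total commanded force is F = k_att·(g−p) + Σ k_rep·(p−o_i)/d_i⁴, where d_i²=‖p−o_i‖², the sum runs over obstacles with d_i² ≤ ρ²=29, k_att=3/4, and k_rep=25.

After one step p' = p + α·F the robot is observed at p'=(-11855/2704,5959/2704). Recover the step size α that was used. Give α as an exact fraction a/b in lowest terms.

F_att = 3/4·(g−p) = 3/4·(-2,-4) = (-1.5000,-3.0000)
o1: d²=26 ≤ ρ²=29; F_rep = 25·(-1,-5)/26² = (-0.0370,-0.1849)
F = F_att + ΣF_rep = (-1.5370,-3.1849)
Δp = p'−p = (-0.3842,-0.7962); α = Δx/Fx = (-1039/2704) / (-1039/676) = 1/4
check: Δy/Fy = (-2153/2704) / (-2153/676) = 1/4 ✓

α = 1/4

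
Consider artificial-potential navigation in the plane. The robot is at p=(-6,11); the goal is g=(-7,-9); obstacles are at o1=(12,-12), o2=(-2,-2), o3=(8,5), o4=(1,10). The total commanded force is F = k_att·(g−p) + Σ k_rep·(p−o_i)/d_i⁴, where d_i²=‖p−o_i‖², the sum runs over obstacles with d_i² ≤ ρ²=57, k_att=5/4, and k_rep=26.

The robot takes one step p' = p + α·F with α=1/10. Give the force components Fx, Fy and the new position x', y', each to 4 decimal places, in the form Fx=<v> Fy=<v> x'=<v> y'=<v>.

Fx=-1.3228 Fy=-24.9896 x'=-6.1323 y'=8.5010

F_att = 5/4·(g−p) = 5/4·(-1,-20) = (-1.2500,-25.0000)
o1: d²=853 > ρ²=57 → inactive
o2: d²=185 > ρ²=57 → inactive
o3: d²=232 > ρ²=57 → inactive
o4: d²=50 ≤ ρ²=57; F_rep = 26·(-7,1)/50² = (-0.0728,0.0104)
F = F_att + ΣF_rep = (-1.3228,-24.9896)
p' = p + 1/10·F = (-6.1323,8.5010)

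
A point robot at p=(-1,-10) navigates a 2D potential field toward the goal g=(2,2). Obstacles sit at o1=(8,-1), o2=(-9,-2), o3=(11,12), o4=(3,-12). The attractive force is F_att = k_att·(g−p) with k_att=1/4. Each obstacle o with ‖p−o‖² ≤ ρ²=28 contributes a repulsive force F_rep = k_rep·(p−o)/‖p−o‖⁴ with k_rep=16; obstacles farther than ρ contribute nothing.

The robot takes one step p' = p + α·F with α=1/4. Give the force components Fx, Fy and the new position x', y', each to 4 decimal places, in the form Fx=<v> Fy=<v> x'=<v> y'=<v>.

F_att = 1/4·(g−p) = 1/4·(3,12) = (0.7500,3.0000)
o1: d²=162 > ρ²=28 → inactive
o2: d²=128 > ρ²=28 → inactive
o3: d²=628 > ρ²=28 → inactive
o4: d²=20 ≤ ρ²=28; F_rep = 16·(-4,2)/20² = (-0.1600,0.0800)
F = F_att + ΣF_rep = (0.5900,3.0800)
p' = p + 1/4·F = (-0.8525,-9.2300)

Fx=0.5900 Fy=3.0800 x'=-0.8525 y'=-9.2300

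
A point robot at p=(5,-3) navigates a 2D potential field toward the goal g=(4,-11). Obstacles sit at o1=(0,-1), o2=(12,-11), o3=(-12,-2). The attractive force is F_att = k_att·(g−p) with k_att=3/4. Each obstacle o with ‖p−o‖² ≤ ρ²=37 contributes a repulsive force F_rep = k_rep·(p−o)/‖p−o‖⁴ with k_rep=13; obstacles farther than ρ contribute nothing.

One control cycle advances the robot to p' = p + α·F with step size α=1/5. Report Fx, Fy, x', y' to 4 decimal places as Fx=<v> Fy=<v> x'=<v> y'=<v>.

F_att = 3/4·(g−p) = 3/4·(-1,-8) = (-0.7500,-6.0000)
o1: d²=29 ≤ ρ²=37; F_rep = 13·(5,-2)/29² = (0.0773,-0.0309)
o2: d²=113 > ρ²=37 → inactive
o3: d²=290 > ρ²=37 → inactive
F = F_att + ΣF_rep = (-0.6727,-6.0309)
p' = p + 1/5·F = (4.8655,-4.2062)

Fx=-0.6727 Fy=-6.0309 x'=4.8655 y'=-4.2062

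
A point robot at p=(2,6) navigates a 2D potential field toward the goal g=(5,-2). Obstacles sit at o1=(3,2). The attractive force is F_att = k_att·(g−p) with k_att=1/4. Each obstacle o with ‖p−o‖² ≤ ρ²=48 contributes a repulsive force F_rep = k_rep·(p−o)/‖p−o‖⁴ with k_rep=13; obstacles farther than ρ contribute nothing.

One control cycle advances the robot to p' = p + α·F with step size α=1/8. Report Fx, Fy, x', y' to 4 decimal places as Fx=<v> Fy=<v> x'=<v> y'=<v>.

F_att = 1/4·(g−p) = 1/4·(3,-8) = (0.7500,-2.0000)
o1: d²=17 ≤ ρ²=48; F_rep = 13·(-1,4)/17² = (-0.0450,0.1799)
F = F_att + ΣF_rep = (0.7050,-1.8201)
p' = p + 1/8·F = (2.0881,5.7725)

Fx=0.7050 Fy=-1.8201 x'=2.0881 y'=5.7725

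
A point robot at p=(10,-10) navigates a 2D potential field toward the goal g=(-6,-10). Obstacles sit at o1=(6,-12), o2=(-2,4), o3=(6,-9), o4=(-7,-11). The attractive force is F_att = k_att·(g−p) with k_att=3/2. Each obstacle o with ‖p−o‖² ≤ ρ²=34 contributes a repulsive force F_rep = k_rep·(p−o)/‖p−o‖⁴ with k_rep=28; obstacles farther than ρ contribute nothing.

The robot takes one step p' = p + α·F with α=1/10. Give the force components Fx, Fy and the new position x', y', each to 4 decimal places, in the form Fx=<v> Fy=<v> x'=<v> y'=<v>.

F_att = 3/2·(g−p) = 3/2·(-16,0) = (-24.0000,0.0000)
o1: d²=20 ≤ ρ²=34; F_rep = 28·(4,2)/20² = (0.2800,0.1400)
o2: d²=340 > ρ²=34 → inactive
o3: d²=17 ≤ ρ²=34; F_rep = 28·(4,-1)/17² = (0.3875,-0.0969)
o4: d²=290 > ρ²=34 → inactive
F = F_att + ΣF_rep = (-23.3325,0.0431)
p' = p + 1/10·F = (7.6668,-9.9957)

Fx=-23.3325 Fy=0.0431 x'=7.6668 y'=-9.9957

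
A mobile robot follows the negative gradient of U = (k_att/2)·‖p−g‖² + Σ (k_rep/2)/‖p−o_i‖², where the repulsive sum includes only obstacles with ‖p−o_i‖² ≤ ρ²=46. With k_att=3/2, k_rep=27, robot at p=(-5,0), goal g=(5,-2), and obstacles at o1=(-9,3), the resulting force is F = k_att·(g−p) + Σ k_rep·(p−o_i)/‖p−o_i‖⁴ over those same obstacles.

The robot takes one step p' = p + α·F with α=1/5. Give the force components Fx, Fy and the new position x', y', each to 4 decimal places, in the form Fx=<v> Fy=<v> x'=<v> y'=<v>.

Fx=15.1728 Fy=-3.1296 x'=-1.9654 y'=-0.6259

F_att = 3/2·(g−p) = 3/2·(10,-2) = (15.0000,-3.0000)
o1: d²=25 ≤ ρ²=46; F_rep = 27·(4,-3)/25² = (0.1728,-0.1296)
F = F_att + ΣF_rep = (15.1728,-3.1296)
p' = p + 1/5·F = (-1.9654,-0.6259)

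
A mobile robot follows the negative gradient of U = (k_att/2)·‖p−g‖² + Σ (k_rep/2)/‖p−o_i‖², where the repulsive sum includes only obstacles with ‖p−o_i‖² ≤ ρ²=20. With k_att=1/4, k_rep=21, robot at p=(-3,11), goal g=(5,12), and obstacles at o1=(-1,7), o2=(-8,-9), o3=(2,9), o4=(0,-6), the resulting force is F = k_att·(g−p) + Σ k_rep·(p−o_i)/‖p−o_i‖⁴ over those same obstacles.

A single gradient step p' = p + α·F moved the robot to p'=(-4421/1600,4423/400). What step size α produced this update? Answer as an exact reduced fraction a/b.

α = 1/8

F_att = 1/4·(g−p) = 1/4·(8,1) = (2.0000,0.2500)
o1: d²=20 ≤ ρ²=20; F_rep = 21·(-2,4)/20² = (-0.1050,0.2100)
o2: d²=425 > ρ²=20 → inactive
o3: d²=29 > ρ²=20 → inactive
o4: d²=298 > ρ²=20 → inactive
F = F_att + ΣF_rep = (1.8950,0.4600)
Δp = p'−p = (0.2369,0.0575); α = Δx/Fx = (379/1600) / (379/200) = 1/8
check: Δy/Fy = (23/400) / (23/50) = 1/8 ✓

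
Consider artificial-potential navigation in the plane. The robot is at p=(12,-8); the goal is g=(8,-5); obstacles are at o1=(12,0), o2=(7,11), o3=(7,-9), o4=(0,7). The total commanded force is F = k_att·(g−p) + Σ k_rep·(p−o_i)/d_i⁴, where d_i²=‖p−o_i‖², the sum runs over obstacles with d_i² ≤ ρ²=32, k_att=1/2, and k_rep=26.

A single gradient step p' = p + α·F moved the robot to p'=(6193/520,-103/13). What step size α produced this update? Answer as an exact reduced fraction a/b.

α = 1/20

F_att = 1/2·(g−p) = 1/2·(-4,3) = (-2.0000,1.5000)
o1: d²=64 > ρ²=32 → inactive
o2: d²=386 > ρ²=32 → inactive
o3: d²=26 ≤ ρ²=32; F_rep = 26·(5,1)/26² = (0.1923,0.0385)
o4: d²=369 > ρ²=32 → inactive
F = F_att + ΣF_rep = (-1.8077,1.5385)
Δp = p'−p = (-0.0904,0.0769); α = Δx/Fx = (-47/520) / (-47/26) = 1/20
check: Δy/Fy = (1/13) / (20/13) = 1/20 ✓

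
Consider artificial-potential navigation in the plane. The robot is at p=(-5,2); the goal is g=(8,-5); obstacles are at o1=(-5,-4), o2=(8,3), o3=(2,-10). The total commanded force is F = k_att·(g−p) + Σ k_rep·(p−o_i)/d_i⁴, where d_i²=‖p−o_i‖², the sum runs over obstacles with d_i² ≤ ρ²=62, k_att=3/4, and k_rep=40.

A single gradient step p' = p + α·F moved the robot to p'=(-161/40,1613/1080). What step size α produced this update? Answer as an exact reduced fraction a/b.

F_att = 3/4·(g−p) = 3/4·(13,-7) = (9.7500,-5.2500)
o1: d²=36 ≤ ρ²=62; F_rep = 40·(0,6)/36² = (0.0000,0.1852)
o2: d²=170 > ρ²=62 → inactive
o3: d²=193 > ρ²=62 → inactive
F = F_att + ΣF_rep = (9.7500,-5.0648)
Δp = p'−p = (0.9750,-0.5065); α = Δx/Fx = (39/40) / (39/4) = 1/10
check: Δy/Fy = (-547/1080) / (-547/108) = 1/10 ✓

α = 1/10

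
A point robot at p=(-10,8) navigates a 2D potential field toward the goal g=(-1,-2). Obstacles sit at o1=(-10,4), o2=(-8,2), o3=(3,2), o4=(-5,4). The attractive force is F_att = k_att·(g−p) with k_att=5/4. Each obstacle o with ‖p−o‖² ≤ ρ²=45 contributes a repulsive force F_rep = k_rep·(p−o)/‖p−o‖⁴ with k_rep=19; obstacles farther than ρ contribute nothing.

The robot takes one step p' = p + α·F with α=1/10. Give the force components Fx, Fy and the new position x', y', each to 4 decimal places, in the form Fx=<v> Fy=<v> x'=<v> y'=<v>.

Fx=11.1697 Fy=-12.0867 x'=-8.8830 y'=6.7913

F_att = 5/4·(g−p) = 5/4·(9,-10) = (11.2500,-12.5000)
o1: d²=16 ≤ ρ²=45; F_rep = 19·(0,4)/16² = (0.0000,0.2969)
o2: d²=40 ≤ ρ²=45; F_rep = 19·(-2,6)/40² = (-0.0238,0.0712)
o3: d²=205 > ρ²=45 → inactive
o4: d²=41 ≤ ρ²=45; F_rep = 19·(-5,4)/41² = (-0.0565,0.0452)
F = F_att + ΣF_rep = (11.1697,-12.0867)
p' = p + 1/10·F = (-8.8830,6.7913)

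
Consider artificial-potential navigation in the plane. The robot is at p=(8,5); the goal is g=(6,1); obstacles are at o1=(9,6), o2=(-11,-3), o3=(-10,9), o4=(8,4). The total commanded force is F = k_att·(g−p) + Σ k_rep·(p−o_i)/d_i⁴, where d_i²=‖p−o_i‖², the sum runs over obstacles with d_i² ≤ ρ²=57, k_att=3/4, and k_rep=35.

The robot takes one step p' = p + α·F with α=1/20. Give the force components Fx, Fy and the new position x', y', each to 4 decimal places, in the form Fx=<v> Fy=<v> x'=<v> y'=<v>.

F_att = 3/4·(g−p) = 3/4·(-2,-4) = (-1.5000,-3.0000)
o1: d²=2 ≤ ρ²=57; F_rep = 35·(-1,-1)/2² = (-8.7500,-8.7500)
o2: d²=425 > ρ²=57 → inactive
o3: d²=340 > ρ²=57 → inactive
o4: d²=1 ≤ ρ²=57; F_rep = 35·(0,1)/1² = (0.0000,35.0000)
F = F_att + ΣF_rep = (-10.2500,23.2500)
p' = p + 1/20·F = (7.4875,6.1625)

Fx=-10.2500 Fy=23.2500 x'=7.4875 y'=6.1625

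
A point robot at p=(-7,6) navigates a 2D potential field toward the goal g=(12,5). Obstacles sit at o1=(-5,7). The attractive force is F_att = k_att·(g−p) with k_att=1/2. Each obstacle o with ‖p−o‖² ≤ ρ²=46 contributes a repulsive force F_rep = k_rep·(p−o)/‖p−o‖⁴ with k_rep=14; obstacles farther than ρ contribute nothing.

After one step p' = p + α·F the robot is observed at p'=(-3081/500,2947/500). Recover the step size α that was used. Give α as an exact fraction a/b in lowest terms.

F_att = 1/2·(g−p) = 1/2·(19,-1) = (9.5000,-0.5000)
o1: d²=5 ≤ ρ²=46; F_rep = 14·(-2,-1)/5² = (-1.1200,-0.5600)
F = F_att + ΣF_rep = (8.3800,-1.0600)
Δp = p'−p = (0.8380,-0.1060); α = Δx/Fx = (419/500) / (419/50) = 1/10
check: Δy/Fy = (-53/500) / (-53/50) = 1/10 ✓

α = 1/10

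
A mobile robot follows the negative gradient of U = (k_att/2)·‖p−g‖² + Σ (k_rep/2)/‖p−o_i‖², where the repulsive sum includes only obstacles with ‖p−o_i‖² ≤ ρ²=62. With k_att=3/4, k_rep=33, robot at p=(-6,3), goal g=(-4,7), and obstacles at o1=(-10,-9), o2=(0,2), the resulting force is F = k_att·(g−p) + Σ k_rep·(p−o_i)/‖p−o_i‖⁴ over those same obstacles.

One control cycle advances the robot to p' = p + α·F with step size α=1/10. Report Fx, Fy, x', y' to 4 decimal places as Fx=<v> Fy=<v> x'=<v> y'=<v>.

Fx=1.3554 Fy=3.0241 x'=-5.8645 y'=3.3024

F_att = 3/4·(g−p) = 3/4·(2,4) = (1.5000,3.0000)
o1: d²=160 > ρ²=62 → inactive
o2: d²=37 ≤ ρ²=62; F_rep = 33·(-6,1)/37² = (-0.1446,0.0241)
F = F_att + ΣF_rep = (1.3554,3.0241)
p' = p + 1/10·F = (-5.8645,3.3024)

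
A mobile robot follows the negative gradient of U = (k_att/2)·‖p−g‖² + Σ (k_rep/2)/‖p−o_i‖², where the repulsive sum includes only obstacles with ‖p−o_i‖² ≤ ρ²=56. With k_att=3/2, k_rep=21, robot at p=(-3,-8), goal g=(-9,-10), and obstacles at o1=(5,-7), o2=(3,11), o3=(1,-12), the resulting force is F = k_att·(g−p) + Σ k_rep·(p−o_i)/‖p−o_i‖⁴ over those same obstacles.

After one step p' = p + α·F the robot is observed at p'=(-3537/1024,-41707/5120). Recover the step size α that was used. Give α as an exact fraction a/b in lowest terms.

F_att = 3/2·(g−p) = 3/2·(-6,-2) = (-9.0000,-3.0000)
o1: d²=65 > ρ²=56 → inactive
o2: d²=397 > ρ²=56 → inactive
o3: d²=32 ≤ ρ²=56; F_rep = 21·(-4,4)/32² = (-0.0820,0.0820)
F = F_att + ΣF_rep = (-9.0820,-2.9180)
Δp = p'−p = (-0.4541,-0.1459); α = Δx/Fx = (-465/1024) / (-2325/256) = 1/20
check: Δy/Fy = (-747/5120) / (-747/256) = 1/20 ✓

α = 1/20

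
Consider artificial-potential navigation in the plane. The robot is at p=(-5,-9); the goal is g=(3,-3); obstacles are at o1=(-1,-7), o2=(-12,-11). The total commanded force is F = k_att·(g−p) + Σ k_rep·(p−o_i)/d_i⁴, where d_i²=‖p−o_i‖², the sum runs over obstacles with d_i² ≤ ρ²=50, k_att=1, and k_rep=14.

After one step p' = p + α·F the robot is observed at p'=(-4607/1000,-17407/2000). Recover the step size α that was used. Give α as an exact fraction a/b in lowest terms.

F_att = 1·(g−p) = 1·(8,6) = (8.0000,6.0000)
o1: d²=20 ≤ ρ²=50; F_rep = 14·(-4,-2)/20² = (-0.1400,-0.0700)
o2: d²=53 > ρ²=50 → inactive
F = F_att + ΣF_rep = (7.8600,5.9300)
Δp = p'−p = (0.3930,0.2965); α = Δx/Fx = (393/1000) / (393/50) = 1/20
check: Δy/Fy = (593/2000) / (593/100) = 1/20 ✓

α = 1/20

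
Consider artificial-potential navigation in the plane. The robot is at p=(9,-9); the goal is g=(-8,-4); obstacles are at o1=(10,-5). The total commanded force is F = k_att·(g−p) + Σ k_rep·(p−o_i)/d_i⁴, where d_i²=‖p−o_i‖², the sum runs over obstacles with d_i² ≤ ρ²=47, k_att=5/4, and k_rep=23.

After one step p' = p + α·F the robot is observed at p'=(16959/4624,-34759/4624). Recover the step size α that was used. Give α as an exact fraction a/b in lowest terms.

F_att = 5/4·(g−p) = 5/4·(-17,5) = (-21.2500,6.2500)
o1: d²=17 ≤ ρ²=47; F_rep = 23·(-1,-4)/17² = (-0.0796,-0.3183)
F = F_att + ΣF_rep = (-21.3296,5.9317)
Δp = p'−p = (-5.3324,1.4829); α = Δx/Fx = (-24657/4624) / (-24657/1156) = 1/4
check: Δy/Fy = (6857/4624) / (6857/1156) = 1/4 ✓

α = 1/4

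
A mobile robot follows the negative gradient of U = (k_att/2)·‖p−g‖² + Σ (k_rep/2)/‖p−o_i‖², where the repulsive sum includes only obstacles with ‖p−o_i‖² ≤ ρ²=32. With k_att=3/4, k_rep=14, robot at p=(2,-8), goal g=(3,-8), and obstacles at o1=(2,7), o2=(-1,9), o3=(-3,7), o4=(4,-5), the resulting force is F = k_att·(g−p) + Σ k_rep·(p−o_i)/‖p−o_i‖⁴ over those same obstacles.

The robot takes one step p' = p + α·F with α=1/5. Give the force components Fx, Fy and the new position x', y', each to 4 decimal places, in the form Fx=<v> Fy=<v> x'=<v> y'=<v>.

Fx=0.5843 Fy=-0.2485 x'=2.1169 y'=-8.0497

F_att = 3/4·(g−p) = 3/4·(1,0) = (0.7500,0.0000)
o1: d²=225 > ρ²=32 → inactive
o2: d²=298 > ρ²=32 → inactive
o3: d²=250 > ρ²=32 → inactive
o4: d²=13 ≤ ρ²=32; F_rep = 14·(-2,-3)/13² = (-0.1657,-0.2485)
F = F_att + ΣF_rep = (0.5843,-0.2485)
p' = p + 1/5·F = (2.1169,-8.0497)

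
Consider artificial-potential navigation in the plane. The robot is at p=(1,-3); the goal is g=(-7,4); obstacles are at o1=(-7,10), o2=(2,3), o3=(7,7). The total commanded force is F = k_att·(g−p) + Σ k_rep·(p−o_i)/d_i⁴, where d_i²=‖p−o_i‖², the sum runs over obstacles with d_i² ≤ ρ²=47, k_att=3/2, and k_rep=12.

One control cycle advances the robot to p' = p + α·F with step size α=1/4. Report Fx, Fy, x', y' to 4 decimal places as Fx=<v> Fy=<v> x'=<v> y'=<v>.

Fx=-12.0088 Fy=10.4474 x'=-2.0022 y'=-0.3881

F_att = 3/2·(g−p) = 3/2·(-8,7) = (-12.0000,10.5000)
o1: d²=233 > ρ²=47 → inactive
o2: d²=37 ≤ ρ²=47; F_rep = 12·(-1,-6)/37² = (-0.0088,-0.0526)
o3: d²=136 > ρ²=47 → inactive
F = F_att + ΣF_rep = (-12.0088,10.4474)
p' = p + 1/4·F = (-2.0022,-0.3881)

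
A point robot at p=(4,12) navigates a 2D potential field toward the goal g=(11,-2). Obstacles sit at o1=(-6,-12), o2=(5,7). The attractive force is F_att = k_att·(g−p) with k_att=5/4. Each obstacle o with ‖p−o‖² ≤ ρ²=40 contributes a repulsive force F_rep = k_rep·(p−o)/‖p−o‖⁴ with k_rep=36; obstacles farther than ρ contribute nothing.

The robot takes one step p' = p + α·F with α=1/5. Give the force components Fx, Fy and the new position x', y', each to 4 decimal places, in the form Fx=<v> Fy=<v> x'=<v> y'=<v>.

Fx=8.6967 Fy=-17.2337 x'=5.7393 y'=8.5533

F_att = 5/4·(g−p) = 5/4·(7,-14) = (8.7500,-17.5000)
o1: d²=676 > ρ²=40 → inactive
o2: d²=26 ≤ ρ²=40; F_rep = 36·(-1,5)/26² = (-0.0533,0.2663)
F = F_att + ΣF_rep = (8.6967,-17.2337)
p' = p + 1/5·F = (5.7393,8.5533)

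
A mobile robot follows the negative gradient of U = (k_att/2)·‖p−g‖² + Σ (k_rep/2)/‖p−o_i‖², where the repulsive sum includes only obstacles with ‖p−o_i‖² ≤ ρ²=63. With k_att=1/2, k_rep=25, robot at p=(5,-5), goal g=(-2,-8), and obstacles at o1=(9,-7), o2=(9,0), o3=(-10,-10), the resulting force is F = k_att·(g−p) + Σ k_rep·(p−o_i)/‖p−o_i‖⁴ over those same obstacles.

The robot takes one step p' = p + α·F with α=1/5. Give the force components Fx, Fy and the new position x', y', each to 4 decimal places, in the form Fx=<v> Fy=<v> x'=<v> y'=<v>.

F_att = 1/2·(g−p) = 1/2·(-7,-3) = (-3.5000,-1.5000)
o1: d²=20 ≤ ρ²=63; F_rep = 25·(-4,2)/20² = (-0.2500,0.1250)
o2: d²=41 ≤ ρ²=63; F_rep = 25·(-4,-5)/41² = (-0.0595,-0.0744)
o3: d²=250 > ρ²=63 → inactive
F = F_att + ΣF_rep = (-3.8095,-1.4494)
p' = p + 1/5·F = (4.2381,-5.2899)

Fx=-3.8095 Fy=-1.4494 x'=4.2381 y'=-5.2899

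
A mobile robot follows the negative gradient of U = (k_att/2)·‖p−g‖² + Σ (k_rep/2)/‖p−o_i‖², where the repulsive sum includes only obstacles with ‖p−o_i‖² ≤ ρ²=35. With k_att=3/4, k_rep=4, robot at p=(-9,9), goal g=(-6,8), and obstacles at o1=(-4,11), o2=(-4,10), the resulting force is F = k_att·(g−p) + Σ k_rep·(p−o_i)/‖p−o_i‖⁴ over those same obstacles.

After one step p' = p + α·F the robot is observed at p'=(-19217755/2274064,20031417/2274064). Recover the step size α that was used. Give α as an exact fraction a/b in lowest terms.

α = 1/4

F_att = 3/4·(g−p) = 3/4·(3,-1) = (2.2500,-0.7500)
o1: d²=29 ≤ ρ²=35; F_rep = 4·(-5,-2)/29² = (-0.0238,-0.0095)
o2: d²=26 ≤ ρ²=35; F_rep = 4·(-5,-1)/26² = (-0.0296,-0.0059)
F = F_att + ΣF_rep = (2.1966,-0.7654)
Δp = p'−p = (0.5492,-0.1914); α = Δx/Fx = (1248821/2274064) / (1248821/568516) = 1/4
check: Δy/Fy = (-435159/2274064) / (-435159/568516) = 1/4 ✓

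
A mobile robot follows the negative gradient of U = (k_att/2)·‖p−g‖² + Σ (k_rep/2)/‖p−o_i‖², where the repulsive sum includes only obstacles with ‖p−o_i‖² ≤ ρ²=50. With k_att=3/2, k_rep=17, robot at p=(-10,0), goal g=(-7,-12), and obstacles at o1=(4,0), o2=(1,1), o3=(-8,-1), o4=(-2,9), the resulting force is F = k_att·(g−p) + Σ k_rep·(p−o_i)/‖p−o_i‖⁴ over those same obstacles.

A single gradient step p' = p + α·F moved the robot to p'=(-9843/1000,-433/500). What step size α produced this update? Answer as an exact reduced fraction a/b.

α = 1/20

F_att = 3/2·(g−p) = 3/2·(3,-12) = (4.5000,-18.0000)
o1: d²=196 > ρ²=50 → inactive
o2: d²=122 > ρ²=50 → inactive
o3: d²=5 ≤ ρ²=50; F_rep = 17·(-2,1)/5² = (-1.3600,0.6800)
o4: d²=145 > ρ²=50 → inactive
F = F_att + ΣF_rep = (3.1400,-17.3200)
Δp = p'−p = (0.1570,-0.8660); α = Δx/Fx = (157/1000) / (157/50) = 1/20
check: Δy/Fy = (-433/500) / (-433/25) = 1/20 ✓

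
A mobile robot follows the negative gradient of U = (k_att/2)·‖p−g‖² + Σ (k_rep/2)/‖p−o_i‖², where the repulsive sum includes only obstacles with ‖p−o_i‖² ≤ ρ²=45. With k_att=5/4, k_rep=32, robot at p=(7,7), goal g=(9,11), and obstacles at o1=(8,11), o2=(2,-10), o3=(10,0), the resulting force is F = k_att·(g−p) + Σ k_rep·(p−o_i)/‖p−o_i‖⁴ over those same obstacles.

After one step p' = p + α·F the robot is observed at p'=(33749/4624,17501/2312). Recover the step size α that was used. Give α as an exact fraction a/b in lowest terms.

α = 1/8

F_att = 5/4·(g−p) = 5/4·(2,4) = (2.5000,5.0000)
o1: d²=17 ≤ ρ²=45; F_rep = 32·(-1,-4)/17² = (-0.1107,-0.4429)
o2: d²=314 > ρ²=45 → inactive
o3: d²=58 > ρ²=45 → inactive
F = F_att + ΣF_rep = (2.3893,4.5571)
Δp = p'−p = (0.2987,0.5696); α = Δx/Fx = (1381/4624) / (1381/578) = 1/8
check: Δy/Fy = (1317/2312) / (1317/289) = 1/8 ✓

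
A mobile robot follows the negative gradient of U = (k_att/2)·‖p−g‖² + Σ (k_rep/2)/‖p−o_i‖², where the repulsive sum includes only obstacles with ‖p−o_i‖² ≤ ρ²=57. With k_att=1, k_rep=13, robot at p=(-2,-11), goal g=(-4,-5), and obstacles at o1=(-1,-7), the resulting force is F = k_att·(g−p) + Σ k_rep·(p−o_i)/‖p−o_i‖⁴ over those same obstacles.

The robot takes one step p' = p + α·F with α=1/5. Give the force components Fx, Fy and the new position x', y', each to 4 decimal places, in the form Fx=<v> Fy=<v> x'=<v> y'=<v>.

Fx=-2.0450 Fy=5.8201 x'=-2.4090 y'=-9.8360

F_att = 1·(g−p) = 1·(-2,6) = (-2.0000,6.0000)
o1: d²=17 ≤ ρ²=57; F_rep = 13·(-1,-4)/17² = (-0.0450,-0.1799)
F = F_att + ΣF_rep = (-2.0450,5.8201)
p' = p + 1/5·F = (-2.4090,-9.8360)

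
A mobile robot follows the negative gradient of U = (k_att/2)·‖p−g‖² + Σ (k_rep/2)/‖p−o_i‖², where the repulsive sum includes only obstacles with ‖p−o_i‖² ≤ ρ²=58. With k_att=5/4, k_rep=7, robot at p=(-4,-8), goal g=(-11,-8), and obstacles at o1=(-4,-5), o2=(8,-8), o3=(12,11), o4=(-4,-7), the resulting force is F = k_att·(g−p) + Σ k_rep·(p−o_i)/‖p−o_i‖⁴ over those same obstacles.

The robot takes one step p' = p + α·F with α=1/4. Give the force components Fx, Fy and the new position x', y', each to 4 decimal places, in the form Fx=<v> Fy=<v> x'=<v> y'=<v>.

F_att = 5/4·(g−p) = 5/4·(-7,0) = (-8.7500,0.0000)
o1: d²=9 ≤ ρ²=58; F_rep = 7·(0,-3)/9² = (0.0000,-0.2593)
o2: d²=144 > ρ²=58 → inactive
o3: d²=617 > ρ²=58 → inactive
o4: d²=1 ≤ ρ²=58; F_rep = 7·(0,-1)/1² = (0.0000,-7.0000)
F = F_att + ΣF_rep = (-8.7500,-7.2593)
p' = p + 1/4·F = (-6.1875,-9.8148)

Fx=-8.7500 Fy=-7.2593 x'=-6.1875 y'=-9.8148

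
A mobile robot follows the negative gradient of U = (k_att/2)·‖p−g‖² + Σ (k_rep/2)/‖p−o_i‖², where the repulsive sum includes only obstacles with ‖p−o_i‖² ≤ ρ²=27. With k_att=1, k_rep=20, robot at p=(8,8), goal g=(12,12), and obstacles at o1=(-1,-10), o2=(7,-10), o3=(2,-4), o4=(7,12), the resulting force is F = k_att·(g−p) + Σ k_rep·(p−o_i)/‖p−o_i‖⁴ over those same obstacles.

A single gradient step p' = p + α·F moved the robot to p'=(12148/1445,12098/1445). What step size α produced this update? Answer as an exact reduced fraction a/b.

α = 1/10

F_att = 1·(g−p) = 1·(4,4) = (4.0000,4.0000)
o1: d²=405 > ρ²=27 → inactive
o2: d²=325 > ρ²=27 → inactive
o3: d²=180 > ρ²=27 → inactive
o4: d²=17 ≤ ρ²=27; F_rep = 20·(1,-4)/17² = (0.0692,-0.2768)
F = F_att + ΣF_rep = (4.0692,3.7232)
Δp = p'−p = (0.4069,0.3723); α = Δx/Fx = (588/1445) / (1176/289) = 1/10
check: Δy/Fy = (538/1445) / (1076/289) = 1/10 ✓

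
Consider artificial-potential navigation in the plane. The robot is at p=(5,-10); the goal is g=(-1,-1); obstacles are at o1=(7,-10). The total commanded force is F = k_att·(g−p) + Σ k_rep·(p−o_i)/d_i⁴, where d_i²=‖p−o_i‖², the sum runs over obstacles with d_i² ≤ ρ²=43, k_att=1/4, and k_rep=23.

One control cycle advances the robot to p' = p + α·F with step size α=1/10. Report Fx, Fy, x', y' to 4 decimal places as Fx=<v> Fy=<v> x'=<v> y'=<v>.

F_att = 1/4·(g−p) = 1/4·(-6,9) = (-1.5000,2.2500)
o1: d²=4 ≤ ρ²=43; F_rep = 23·(-2,0)/4² = (-2.8750,0.0000)
F = F_att + ΣF_rep = (-4.3750,2.2500)
p' = p + 1/10·F = (4.5625,-9.7750)

Fx=-4.3750 Fy=2.2500 x'=4.5625 y'=-9.7750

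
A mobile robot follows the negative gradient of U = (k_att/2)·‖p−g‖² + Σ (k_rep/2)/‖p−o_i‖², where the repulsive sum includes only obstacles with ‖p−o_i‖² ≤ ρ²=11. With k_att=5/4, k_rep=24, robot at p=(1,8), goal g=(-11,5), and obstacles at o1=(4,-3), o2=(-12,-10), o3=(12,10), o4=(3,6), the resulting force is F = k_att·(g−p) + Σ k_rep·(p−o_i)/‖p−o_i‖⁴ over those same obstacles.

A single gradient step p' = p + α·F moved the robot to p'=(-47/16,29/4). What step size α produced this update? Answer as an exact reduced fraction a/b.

α = 1/4

F_att = 5/4·(g−p) = 5/4·(-12,-3) = (-15.0000,-3.7500)
o1: d²=130 > ρ²=11 → inactive
o2: d²=493 > ρ²=11 → inactive
o3: d²=125 > ρ²=11 → inactive
o4: d²=8 ≤ ρ²=11; F_rep = 24·(-2,2)/8² = (-0.7500,0.7500)
F = F_att + ΣF_rep = (-15.7500,-3.0000)
Δp = p'−p = (-3.9375,-0.7500); α = Δx/Fx = (-63/16) / (-63/4) = 1/4
check: Δy/Fy = (-3/4) / (-3) = 1/4 ✓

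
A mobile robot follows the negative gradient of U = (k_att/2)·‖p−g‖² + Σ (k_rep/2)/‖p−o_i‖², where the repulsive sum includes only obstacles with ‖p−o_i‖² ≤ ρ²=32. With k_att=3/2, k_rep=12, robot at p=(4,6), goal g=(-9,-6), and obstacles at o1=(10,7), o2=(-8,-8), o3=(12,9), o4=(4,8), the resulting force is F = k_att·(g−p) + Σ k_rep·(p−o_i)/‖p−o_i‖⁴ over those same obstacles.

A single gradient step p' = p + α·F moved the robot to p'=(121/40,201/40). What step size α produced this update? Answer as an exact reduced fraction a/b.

α = 1/20

F_att = 3/2·(g−p) = 3/2·(-13,-12) = (-19.5000,-18.0000)
o1: d²=37 > ρ²=32 → inactive
o2: d²=340 > ρ²=32 → inactive
o3: d²=73 > ρ²=32 → inactive
o4: d²=4 ≤ ρ²=32; F_rep = 12·(0,-2)/4² = (0.0000,-1.5000)
F = F_att + ΣF_rep = (-19.5000,-19.5000)
Δp = p'−p = (-0.9750,-0.9750); α = Δx/Fx = (-39/40) / (-39/2) = 1/20
check: Δy/Fy = (-39/40) / (-39/2) = 1/20 ✓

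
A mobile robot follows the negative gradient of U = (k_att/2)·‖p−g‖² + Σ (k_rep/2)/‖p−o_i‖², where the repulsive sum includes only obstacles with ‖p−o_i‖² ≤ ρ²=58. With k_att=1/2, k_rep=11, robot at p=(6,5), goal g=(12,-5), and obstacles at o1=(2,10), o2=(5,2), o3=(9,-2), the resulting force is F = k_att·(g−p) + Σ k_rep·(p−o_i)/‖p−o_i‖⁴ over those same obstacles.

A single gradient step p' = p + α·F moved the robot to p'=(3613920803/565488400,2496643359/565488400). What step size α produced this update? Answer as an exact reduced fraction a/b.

α = 1/8

F_att = 1/2·(g−p) = 1/2·(6,-10) = (3.0000,-5.0000)
o1: d²=41 ≤ ρ²=58; F_rep = 11·(4,-5)/41² = (0.0262,-0.0327)
o2: d²=10 ≤ ρ²=58; F_rep = 11·(1,3)/10² = (0.1100,0.3300)
o3: d²=58 ≤ ρ²=58; F_rep = 11·(-3,7)/58² = (-0.0098,0.0229)
F = F_att + ΣF_rep = (3.1264,-4.6798)
Δp = p'−p = (0.3908,-0.5850); α = Δx/Fx = (220990403/565488400) / (220990403/70686050) = 1/8
check: Δy/Fy = (-330798641/565488400) / (-330798641/70686050) = 1/8 ✓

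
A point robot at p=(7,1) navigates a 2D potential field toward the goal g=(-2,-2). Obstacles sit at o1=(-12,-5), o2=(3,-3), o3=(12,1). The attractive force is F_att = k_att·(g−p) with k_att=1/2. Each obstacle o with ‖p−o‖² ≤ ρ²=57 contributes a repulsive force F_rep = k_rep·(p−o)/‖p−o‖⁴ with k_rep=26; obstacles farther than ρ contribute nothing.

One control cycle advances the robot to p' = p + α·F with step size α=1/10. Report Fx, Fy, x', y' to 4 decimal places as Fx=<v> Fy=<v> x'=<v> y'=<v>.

F_att = 1/2·(g−p) = 1/2·(-9,-3) = (-4.5000,-1.5000)
o1: d²=397 > ρ²=57 → inactive
o2: d²=32 ≤ ρ²=57; F_rep = 26·(4,4)/32² = (0.1016,0.1016)
o3: d²=25 ≤ ρ²=57; F_rep = 26·(-5,0)/25² = (-0.2080,0.0000)
F = F_att + ΣF_rep = (-4.6064,-1.3984)
p' = p + 1/10·F = (6.5394,0.8602)

Fx=-4.6064 Fy=-1.3984 x'=6.5394 y'=0.8602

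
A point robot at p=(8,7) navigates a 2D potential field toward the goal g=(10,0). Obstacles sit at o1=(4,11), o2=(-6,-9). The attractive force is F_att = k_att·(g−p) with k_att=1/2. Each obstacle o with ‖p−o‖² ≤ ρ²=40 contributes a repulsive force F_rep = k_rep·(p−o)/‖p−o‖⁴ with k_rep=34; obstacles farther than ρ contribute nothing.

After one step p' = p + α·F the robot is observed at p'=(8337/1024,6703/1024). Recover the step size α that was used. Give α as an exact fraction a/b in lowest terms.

α = 1/8

F_att = 1/2·(g−p) = 1/2·(2,-7) = (1.0000,-3.5000)
o1: d²=32 ≤ ρ²=40; F_rep = 34·(4,-4)/32² = (0.1328,-0.1328)
o2: d²=452 > ρ²=40 → inactive
F = F_att + ΣF_rep = (1.1328,-3.6328)
Δp = p'−p = (0.1416,-0.4541); α = Δx/Fx = (145/1024) / (145/128) = 1/8
check: Δy/Fy = (-465/1024) / (-465/128) = 1/8 ✓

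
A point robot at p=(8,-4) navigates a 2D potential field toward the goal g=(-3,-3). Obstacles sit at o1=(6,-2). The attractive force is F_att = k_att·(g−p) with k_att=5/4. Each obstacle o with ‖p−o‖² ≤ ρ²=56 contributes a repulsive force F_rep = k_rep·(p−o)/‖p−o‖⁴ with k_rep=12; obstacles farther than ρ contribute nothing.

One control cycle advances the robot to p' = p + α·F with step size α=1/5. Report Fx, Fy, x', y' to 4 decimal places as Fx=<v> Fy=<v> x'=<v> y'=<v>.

F_att = 5/4·(g−p) = 5/4·(-11,1) = (-13.7500,1.2500)
o1: d²=8 ≤ ρ²=56; F_rep = 12·(2,-2)/8² = (0.3750,-0.3750)
F = F_att + ΣF_rep = (-13.3750,0.8750)
p' = p + 1/5·F = (5.3250,-3.8250)

Fx=-13.3750 Fy=0.8750 x'=5.3250 y'=-3.8250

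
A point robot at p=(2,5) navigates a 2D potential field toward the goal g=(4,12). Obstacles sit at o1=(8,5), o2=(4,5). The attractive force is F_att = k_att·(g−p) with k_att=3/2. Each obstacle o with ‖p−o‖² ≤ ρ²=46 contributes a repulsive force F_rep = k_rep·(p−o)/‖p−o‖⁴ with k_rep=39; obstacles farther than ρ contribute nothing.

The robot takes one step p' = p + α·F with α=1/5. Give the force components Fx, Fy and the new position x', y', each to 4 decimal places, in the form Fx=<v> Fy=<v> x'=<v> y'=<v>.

Fx=-2.0556 Fy=10.5000 x'=1.5889 y'=7.1000

F_att = 3/2·(g−p) = 3/2·(2,7) = (3.0000,10.5000)
o1: d²=36 ≤ ρ²=46; F_rep = 39·(-6,0)/36² = (-0.1806,0.0000)
o2: d²=4 ≤ ρ²=46; F_rep = 39·(-2,0)/4² = (-4.8750,0.0000)
F = F_att + ΣF_rep = (-2.0556,10.5000)
p' = p + 1/5·F = (1.5889,7.1000)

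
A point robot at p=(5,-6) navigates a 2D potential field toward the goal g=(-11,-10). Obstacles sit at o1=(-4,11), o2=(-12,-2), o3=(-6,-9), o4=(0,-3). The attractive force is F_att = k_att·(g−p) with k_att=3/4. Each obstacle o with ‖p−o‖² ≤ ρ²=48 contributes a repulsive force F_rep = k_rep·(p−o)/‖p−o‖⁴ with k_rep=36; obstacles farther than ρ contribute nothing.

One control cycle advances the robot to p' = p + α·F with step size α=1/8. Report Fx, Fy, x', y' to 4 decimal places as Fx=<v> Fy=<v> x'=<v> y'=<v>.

Fx=-11.8443 Fy=-3.0934 x'=3.5195 y'=-6.3867

F_att = 3/4·(g−p) = 3/4·(-16,-4) = (-12.0000,-3.0000)
o1: d²=370 > ρ²=48 → inactive
o2: d²=305 > ρ²=48 → inactive
o3: d²=130 > ρ²=48 → inactive
o4: d²=34 ≤ ρ²=48; F_rep = 36·(5,-3)/34² = (0.1557,-0.0934)
F = F_att + ΣF_rep = (-11.8443,-3.0934)
p' = p + 1/8·F = (3.5195,-6.3867)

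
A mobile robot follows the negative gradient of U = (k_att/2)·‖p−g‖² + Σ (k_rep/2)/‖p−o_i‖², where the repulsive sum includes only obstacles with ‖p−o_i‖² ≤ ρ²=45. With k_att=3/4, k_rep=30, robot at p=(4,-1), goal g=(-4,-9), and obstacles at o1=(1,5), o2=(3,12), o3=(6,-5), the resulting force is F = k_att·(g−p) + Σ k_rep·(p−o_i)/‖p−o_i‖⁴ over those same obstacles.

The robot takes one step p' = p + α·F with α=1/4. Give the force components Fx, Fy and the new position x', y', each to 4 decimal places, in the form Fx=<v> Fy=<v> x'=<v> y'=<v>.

Fx=-6.1056 Fy=-5.7889 x'=2.4736 y'=-2.4472

F_att = 3/4·(g−p) = 3/4·(-8,-8) = (-6.0000,-6.0000)
o1: d²=45 ≤ ρ²=45; F_rep = 30·(3,-6)/45² = (0.0444,-0.0889)
o2: d²=170 > ρ²=45 → inactive
o3: d²=20 ≤ ρ²=45; F_rep = 30·(-2,4)/20² = (-0.1500,0.3000)
F = F_att + ΣF_rep = (-6.1056,-5.7889)
p' = p + 1/4·F = (2.4736,-2.4472)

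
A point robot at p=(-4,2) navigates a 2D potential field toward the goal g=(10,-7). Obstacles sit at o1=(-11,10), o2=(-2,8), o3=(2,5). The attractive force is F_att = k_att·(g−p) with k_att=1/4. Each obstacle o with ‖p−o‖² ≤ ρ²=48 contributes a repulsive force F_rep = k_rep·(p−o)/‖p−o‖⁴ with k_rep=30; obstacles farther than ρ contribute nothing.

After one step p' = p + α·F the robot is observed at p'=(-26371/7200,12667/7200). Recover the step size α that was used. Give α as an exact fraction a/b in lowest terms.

α = 1/10

F_att = 1/4·(g−p) = 1/4·(14,-9) = (3.5000,-2.2500)
o1: d²=113 > ρ²=48 → inactive
o2: d²=40 ≤ ρ²=48; F_rep = 30·(-2,-6)/40² = (-0.0375,-0.1125)
o3: d²=45 ≤ ρ²=48; F_rep = 30·(-6,-3)/45² = (-0.0889,-0.0444)
F = F_att + ΣF_rep = (3.3736,-2.4069)
Δp = p'−p = (0.3374,-0.2407); α = Δx/Fx = (2429/7200) / (2429/720) = 1/10
check: Δy/Fy = (-1733/7200) / (-1733/720) = 1/10 ✓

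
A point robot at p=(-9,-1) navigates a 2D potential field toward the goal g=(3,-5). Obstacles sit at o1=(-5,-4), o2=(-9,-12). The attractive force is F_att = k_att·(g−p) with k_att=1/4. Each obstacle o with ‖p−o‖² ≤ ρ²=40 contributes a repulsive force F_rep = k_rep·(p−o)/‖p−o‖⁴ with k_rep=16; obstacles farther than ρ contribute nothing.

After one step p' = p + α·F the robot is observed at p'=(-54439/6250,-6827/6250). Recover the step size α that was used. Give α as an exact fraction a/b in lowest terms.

α = 1/10

F_att = 1/4·(g−p) = 1/4·(12,-4) = (3.0000,-1.0000)
o1: d²=25 ≤ ρ²=40; F_rep = 16·(-4,3)/25² = (-0.1024,0.0768)
o2: d²=121 > ρ²=40 → inactive
F = F_att + ΣF_rep = (2.8976,-0.9232)
Δp = p'−p = (0.2898,-0.0923); α = Δx/Fx = (1811/6250) / (1811/625) = 1/10
check: Δy/Fy = (-577/6250) / (-577/625) = 1/10 ✓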